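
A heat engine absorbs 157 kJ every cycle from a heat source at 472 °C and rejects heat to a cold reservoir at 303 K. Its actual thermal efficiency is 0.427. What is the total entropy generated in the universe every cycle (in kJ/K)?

T_H = 472 °C → 472 + 273.15 = 745.15 K.
W = η·Q_H = 0.427 × 157 = 67.04 kJ, so Q_C = Q_H − W = 89.96 kJ.
Entropy balance on the reservoirs: −Q_H/T_H = -0.2107 kJ/K, +Q_C/T_C = 0.2969 kJ/K.
ΔS_univ = −Q_H/T_H + Q_C/T_C = 0.0862 kJ/K (> 0, since η = 0.427 < η_Carnot = 0.593).

ΔS_univ ≈ 0.0862 kJ/K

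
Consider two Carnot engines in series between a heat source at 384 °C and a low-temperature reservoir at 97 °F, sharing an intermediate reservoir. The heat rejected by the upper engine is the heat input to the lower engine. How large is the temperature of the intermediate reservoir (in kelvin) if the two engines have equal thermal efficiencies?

T_m ≈ 451 K

T_H = 384 °C → 384 + 273.15 = 657.15 K.
T_C = 97 °F → (97 − 32) × 5/9 = 36.11 °C = 309.26 K.
Equal efficiencies require 1 − T_m/T_H = 1 − T_C/T_m, i.e. T_m/T_H = T_C/T_m, so T_m = √(T_H·T_C) = √(657.15 × 309.26) = 451 K.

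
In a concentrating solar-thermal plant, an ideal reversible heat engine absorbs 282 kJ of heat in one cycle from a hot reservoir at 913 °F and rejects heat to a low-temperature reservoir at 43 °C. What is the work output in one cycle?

T_H = 913 °F → (913 − 32) × 5/9 = 489.44 °C = 762.59 K.
T_C = 43 °C → 43 + 273.15 = 316.15 K.
The Carnot efficiency is η = 1 − T_C/T_H = 1 − 316.15/762.59 = 0.5854.
W = η·Q_H = 0.5854 × 282 = 165 kJ.

W ≈ 165 kJ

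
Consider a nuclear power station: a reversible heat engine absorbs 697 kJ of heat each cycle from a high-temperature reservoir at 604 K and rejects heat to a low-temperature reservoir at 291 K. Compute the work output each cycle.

Since the cycle is reversible, η = 1 − T_C/T_H = 1 − 291.00/604.00 = 0.5182.
W = η·Q_H = 0.5182 × 697 = 361 kJ.

W ≈ 361 kJ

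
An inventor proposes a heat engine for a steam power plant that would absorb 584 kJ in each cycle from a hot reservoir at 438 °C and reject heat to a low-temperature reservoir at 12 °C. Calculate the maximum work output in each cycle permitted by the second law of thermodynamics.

T_H = 438 °C → 438 + 273.15 = 711.15 K.
T_C = 12 °C → 12 + 273.15 = 285.15 K.
The second-law ceiling is the Carnot efficiency, η_max = 1 − T_C/T_H = 1 − 285.15/711.15 = 0.5990.
W_max = η_max · Q_H = 0.5990 × 584 = 350 kJ.

W_max ≈ 350 kJ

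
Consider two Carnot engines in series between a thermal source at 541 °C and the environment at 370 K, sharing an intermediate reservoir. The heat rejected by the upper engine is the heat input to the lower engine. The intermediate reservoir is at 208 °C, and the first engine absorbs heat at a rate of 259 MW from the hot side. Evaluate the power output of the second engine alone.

T_H = 541 °C → 541 + 273.15 = 814.15 K.
T_m = 208 °C → 208 + 273.15 = 481.15 K.
Heat entering the second stage: Q_m = Q_H·(T_m/T_H) = 259 × 481.15/814.15 = 153 MW.
Second-stage efficiency η₂ = 1 − T_C/T_m = 1 − 370.00/481.15 = 0.2310, so W₂ = η₂·Q_m = 35.4 MW.

Ẇ₂ ≈ 35.4 MW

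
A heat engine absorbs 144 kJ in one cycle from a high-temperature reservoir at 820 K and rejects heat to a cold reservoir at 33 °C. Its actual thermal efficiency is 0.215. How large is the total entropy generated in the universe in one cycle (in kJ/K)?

T_C = 33 °C → 33 + 273.15 = 306.15 K.
W = η·Q_H = 0.215 × 144 = 30.96 kJ, so Q_C = Q_H − W = 113.0 kJ.
The hot reservoir loses entropy Q_H/T_H = 144/820.00 = 0.1756 kJ/K; the cold reservoir gains Q_C/T_C = 113.0/306.15 = 0.3692 kJ/K.
ΔS_univ = −Q_H/T_H + Q_C/T_C = 0.194 kJ/K (> 0, since η = 0.215 < η_Carnot = 0.627).

ΔS_univ ≈ 0.194 kJ/K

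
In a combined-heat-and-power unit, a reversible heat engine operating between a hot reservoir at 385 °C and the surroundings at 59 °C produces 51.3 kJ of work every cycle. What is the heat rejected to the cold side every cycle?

T_H = 385 °C → 385 + 273.15 = 658.15 K.
T_C = 59 °C → 59 + 273.15 = 332.15 K.
The Carnot efficiency is η = 1 − T_C/T_H = 1 − 332.15/658.15 = 0.4953.
Since Q_C/Q_H = T_C/T_H and Q_H = W/η, Q_C = W·T_C/(T_H − T_C) = 51.3 × 332.15/326.00 = 52.3 kJ.

Q_C ≈ 52.3 kJ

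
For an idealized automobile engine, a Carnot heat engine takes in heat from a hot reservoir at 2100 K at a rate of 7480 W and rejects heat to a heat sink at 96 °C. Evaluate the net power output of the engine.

T_C = 96 °C → 96 + 273.15 = 369.15 K.
η_rev = 1 − T_C/T_H = 1 − 369.15/2100.00 = 0.8242.
W = η·Q_H = 0.8242 × 7480 = 6170 W.

Ẇ ≈ 6170 W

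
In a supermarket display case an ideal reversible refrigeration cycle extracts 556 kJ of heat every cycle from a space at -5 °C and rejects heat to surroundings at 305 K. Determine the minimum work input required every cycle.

W_in ≈ 76.4 kJ

T_C = -5 °C → -5 + 273.15 = 268.15 K.
Carnot COP: COP_R = T_C/(T_H − T_C) = 268.15/36.85 = 7.2768.
W = Q_C/COP_R = 556/7.2768 = 76.4 kJ.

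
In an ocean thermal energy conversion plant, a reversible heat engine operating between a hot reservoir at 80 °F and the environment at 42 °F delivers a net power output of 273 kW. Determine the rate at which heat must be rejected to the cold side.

Q̇_C ≈ 3600 kW

T_H = 80 °F → (80 − 32) × 5/9 = 26.67 °C = 299.82 K.
T_C = 42 °F → (42 − 32) × 5/9 = 5.56 °C = 278.71 K.
Carnot efficiency: η = 1 − T_C/T_H = 1 − 278.71/299.82 = 0.0704.
Since Q_C/Q_H = T_C/T_H and Q_H = W/η, Q_C = W·T_C/(T_H − T_C) = 273 × 278.71/21.11 = 3600 kW.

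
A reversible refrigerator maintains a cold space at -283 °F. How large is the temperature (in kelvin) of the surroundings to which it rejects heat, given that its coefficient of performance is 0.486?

T_C = -283 °F → (-283 − 32) × 5/9 = -175.00 °C = 98.15 K.
COP_R = T_C/(T_H − T_C) ⇒ T_H = T_C·(1 + 1/COP_R) = 98.15 × (1 + 1/0.486) = 300 K.

T_H ≈ 300 K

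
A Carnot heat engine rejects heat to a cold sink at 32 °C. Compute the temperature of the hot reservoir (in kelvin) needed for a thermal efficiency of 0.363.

T_C = 32 °C → 32 + 273.15 = 305.15 K.
From η = 1 − T_C/T_H, solving for T_H gives T_H = T_C/(1 − η) = 305.15/(1 − 0.363) = 479 K.

T_H ≈ 479 K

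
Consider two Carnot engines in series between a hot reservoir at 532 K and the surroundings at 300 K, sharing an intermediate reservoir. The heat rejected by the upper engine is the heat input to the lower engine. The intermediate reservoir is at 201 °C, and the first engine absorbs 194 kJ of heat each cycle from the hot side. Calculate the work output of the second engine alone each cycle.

W₂ ≈ 63.5 kJ

T_m = 201 °C → 201 + 273.15 = 474.15 K.
Heat entering the second stage: Q_m = Q_H·(T_m/T_H) = 194 × 474.15/532.00 = 173 kJ.
Second-stage efficiency η₂ = 1 − T_C/T_m = 1 − 300.00/474.15 = 0.3673, so W₂ = η₂·Q_m = 63.5 kJ.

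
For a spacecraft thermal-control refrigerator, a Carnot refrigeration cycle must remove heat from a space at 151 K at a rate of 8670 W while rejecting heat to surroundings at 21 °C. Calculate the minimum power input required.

Ẇ_in ≈ 8219 W

T_H = 21 °C → 21 + 273.15 = 294.15 K.
COP_R = T_C/(T_H − T_C) = 151.00/143.15 = 1.0548.
W = Q_C/COP_R = 8670/1.0548 = 8219 W.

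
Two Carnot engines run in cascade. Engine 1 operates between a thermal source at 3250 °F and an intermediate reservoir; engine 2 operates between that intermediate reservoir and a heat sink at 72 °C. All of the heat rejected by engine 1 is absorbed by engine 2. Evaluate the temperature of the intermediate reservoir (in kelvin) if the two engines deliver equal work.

T_m ≈ 1200 K

T_H = 3250 °F → (3250 − 32) × 5/9 = 1787.78 °C = 2060.93 K.
T_C = 72 °C → 72 + 273.15 = 345.15 K.
For reversible stages Q_m = Q_H·(T_m/T_H). Setting W₁ = Q_H(1 − T_m/T_H) equal to W₂ = Q_m(1 − T_C/T_m) = Q_H·(T_m − T_C)/T_H gives T_H − T_m = T_m − T_C, so T_m = (T_H + T_C)/2 = (2060.93 + 345.15)/2 = 1200 K.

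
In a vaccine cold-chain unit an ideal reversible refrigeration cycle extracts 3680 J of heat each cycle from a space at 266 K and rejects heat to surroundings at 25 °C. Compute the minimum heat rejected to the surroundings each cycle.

T_H = 25 °C → 25 + 273.15 = 298.15 K.
For a reversible cycle Q_H/Q_C = T_H/T_C, so Q_H = Q_C·T_H/T_C = 3680 × 298.15/266.00 = 4120 J.

Q_H ≈ 4120 J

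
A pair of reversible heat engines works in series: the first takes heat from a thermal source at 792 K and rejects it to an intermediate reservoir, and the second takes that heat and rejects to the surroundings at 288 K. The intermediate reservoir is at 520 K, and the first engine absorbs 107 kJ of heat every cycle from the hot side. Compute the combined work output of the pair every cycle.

Two reversible stages in series are equivalent to a single Carnot engine between T_H and T_C, so η_total = 1 − T_C/T_H = 1 − 288.00/792.00 = 0.6364.
W_total = η_total · Q_H = 0.6364 × 107 = 68.09 kJ.

W_total ≈ 68.09 kJ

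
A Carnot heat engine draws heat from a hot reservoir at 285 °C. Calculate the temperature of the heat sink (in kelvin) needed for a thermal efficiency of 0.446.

T_C ≈ 309.2 K

T_H = 285 °C → 285 + 273.15 = 558.15 K.
From η = 1 − T_C/T_H, T_C = T_H·(1 − η) = 558.15 × (1 − 0.446) = 309.2 K.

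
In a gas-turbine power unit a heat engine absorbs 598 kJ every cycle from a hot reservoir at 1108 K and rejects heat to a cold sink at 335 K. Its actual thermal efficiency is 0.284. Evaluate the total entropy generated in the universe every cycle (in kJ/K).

W = η·Q_H = 0.284 × 598 = 169.8 kJ, so Q_C = Q_H − W = 428.2 kJ.
The hot reservoir loses entropy Q_H/T_H = 598/1108.00 = 0.5397 kJ/K; the cold reservoir gains Q_C/T_C = 428.2/335.00 = 1.278 kJ/K.
ΔS_univ = −Q_H/T_H + Q_C/T_C = 0.738 kJ/K (> 0, since η = 0.284 < η_Carnot = 0.698).

ΔS_univ ≈ 0.738 kJ/K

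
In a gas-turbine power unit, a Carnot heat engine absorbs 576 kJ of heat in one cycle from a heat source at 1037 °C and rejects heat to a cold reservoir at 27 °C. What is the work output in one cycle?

W ≈ 444.0 kJ

T_H = 1037 °C → 1037 + 273.15 = 1310.15 K.
T_C = 27 °C → 27 + 273.15 = 300.15 K.
Carnot efficiency: η = 1 − T_C/T_H = 1 − 300.15/1310.15 = 0.7709.
W = η·Q_H = 0.7709 × 576 = 444.0 kJ.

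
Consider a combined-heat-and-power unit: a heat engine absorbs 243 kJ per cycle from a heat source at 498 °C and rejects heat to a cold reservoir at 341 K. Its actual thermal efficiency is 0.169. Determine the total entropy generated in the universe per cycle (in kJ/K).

T_H = 498 °C → 498 + 273.15 = 771.15 K.
W = η·Q_H = 0.169 × 243 = 41.07 kJ, so Q_C = Q_H − W = 201.9 kJ.
The hot reservoir loses entropy Q_H/T_H = 243/771.15 = 0.3151 kJ/K; the cold reservoir gains Q_C/T_C = 201.9/341.00 = 0.5922 kJ/K.
ΔS_univ = −Q_H/T_H + Q_C/T_C = 0.2771 kJ/K (> 0, since η = 0.169 < η_Carnot = 0.558).

ΔS_univ ≈ 0.2771 kJ/K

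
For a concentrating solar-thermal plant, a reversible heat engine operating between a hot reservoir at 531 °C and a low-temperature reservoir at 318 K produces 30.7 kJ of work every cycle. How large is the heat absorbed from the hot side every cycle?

T_H = 531 °C → 531 + 273.15 = 804.15 K.
Since the cycle is reversible, η = 1 − T_C/T_H = 1 − 318.00/804.15 = 0.6046.
Q_H = W/η = 30.7/0.6046 = 50.8 kJ.

Q_H ≈ 50.8 kJ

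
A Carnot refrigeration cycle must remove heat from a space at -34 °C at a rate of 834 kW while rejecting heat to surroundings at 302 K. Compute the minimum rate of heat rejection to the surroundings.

Q̇_H ≈ 1050 kW

T_C = -34 °C → -34 + 273.15 = 239.15 K.
For a reversible cycle Q_H/Q_C = T_H/T_C, so Q_H = Q_C·T_H/T_C = 834 × 302.00/239.15 = 1050 kW.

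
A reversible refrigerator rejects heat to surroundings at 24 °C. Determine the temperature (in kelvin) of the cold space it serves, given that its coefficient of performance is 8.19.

T_C ≈ 265 K

T_H = 24 °C → 24 + 273.15 = 297.15 K.
COP_R = T_C/(T_H − T_C) ⇒ T_C = T_H·COP_R/(1 + COP_R) = 297.15 × 8.19/(1 + 8.19) = 265 K.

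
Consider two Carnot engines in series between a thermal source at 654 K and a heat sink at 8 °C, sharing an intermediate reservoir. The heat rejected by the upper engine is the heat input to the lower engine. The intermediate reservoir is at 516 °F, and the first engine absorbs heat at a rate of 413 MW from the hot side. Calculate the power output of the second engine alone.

Ẇ₂ ≈ 165 MW

T_C = 8 °C → 8 + 273.15 = 281.15 K.
T_m = 516 °F → (516 − 32) × 5/9 = 268.89 °C = 542.04 K.
Heat entering the second stage: Q_m = Q_H·(T_m/T_H) = 413 × 542.04/654.00 = 342 MW.
Second-stage efficiency η₂ = 1 − T_C/T_m = 1 − 281.15/542.04 = 0.4813, so W₂ = η₂·Q_m = 165 MW.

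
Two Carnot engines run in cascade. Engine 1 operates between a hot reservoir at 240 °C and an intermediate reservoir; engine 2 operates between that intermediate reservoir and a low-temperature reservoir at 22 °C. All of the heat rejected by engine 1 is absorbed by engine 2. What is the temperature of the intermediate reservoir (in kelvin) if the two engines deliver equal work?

T_m ≈ 404.1 K

T_H = 240 °C → 240 + 273.15 = 513.15 K.
T_C = 22 °C → 22 + 273.15 = 295.15 K.
For reversible stages Q_m = Q_H·(T_m/T_H). Setting W₁ = Q_H(1 − T_m/T_H) equal to W₂ = Q_m(1 − T_C/T_m) = Q_H·(T_m − T_C)/T_H gives T_H − T_m = T_m − T_C, so T_m = (T_H + T_C)/2 = (513.15 + 295.15)/2 = 404.1 K.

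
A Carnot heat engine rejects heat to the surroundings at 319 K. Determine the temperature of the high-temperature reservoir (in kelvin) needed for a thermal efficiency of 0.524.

From η = 1 − T_C/T_H, solving for T_H gives T_H = T_C/(1 − η) = 319.00/(1 − 0.524) = 670 K.

T_H ≈ 670 K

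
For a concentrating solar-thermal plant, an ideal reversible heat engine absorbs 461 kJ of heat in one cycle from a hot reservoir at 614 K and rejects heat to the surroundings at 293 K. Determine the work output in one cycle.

The Carnot efficiency is η = 1 − T_C/T_H = 1 − 293.00/614.00 = 0.5228.
W = η·Q_H = 0.5228 × 461 = 241 kJ.

W ≈ 241 kJ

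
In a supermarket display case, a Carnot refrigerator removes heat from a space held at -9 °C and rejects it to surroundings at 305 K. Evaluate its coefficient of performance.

T_C = -9 °C → -9 + 273.15 = 264.15 K.
For a reversible refrigerator, COP_R = T_C/(T_H − T_C) = 264.15/(305.00 − 264.15) = 6.47.

COP_R ≈ 6.47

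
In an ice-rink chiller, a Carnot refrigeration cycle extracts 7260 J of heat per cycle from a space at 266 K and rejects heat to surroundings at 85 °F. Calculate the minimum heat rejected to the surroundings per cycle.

T_H = 85 °F → (85 − 32) × 5/9 = 29.44 °C = 302.59 K.
For a reversible cycle Q_H/Q_C = T_H/T_C, so Q_H = Q_C·T_H/T_C = 7260 × 302.59/266.00 = 8259 J.

Q_H ≈ 8259 J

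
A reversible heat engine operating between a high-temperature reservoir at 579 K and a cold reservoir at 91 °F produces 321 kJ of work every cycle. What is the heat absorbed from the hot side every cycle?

T_C = 91 °F → (91 − 32) × 5/9 = 32.78 °C = 305.93 K.
Since the cycle is reversible, η = 1 − T_C/T_H = 1 − 305.93/579.00 = 0.4716.
Q_H = W/η = 321/0.4716 = 681 kJ.

Q_H ≈ 681 kJ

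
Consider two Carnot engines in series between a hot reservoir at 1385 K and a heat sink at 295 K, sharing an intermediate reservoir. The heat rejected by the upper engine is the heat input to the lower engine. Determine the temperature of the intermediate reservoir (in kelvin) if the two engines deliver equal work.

T_m ≈ 840.0 K

For reversible stages Q_m = Q_H·(T_m/T_H). Setting W₁ = Q_H(1 − T_m/T_H) equal to W₂ = Q_m(1 − T_C/T_m) = Q_H·(T_m − T_C)/T_H gives T_H − T_m = T_m − T_C, so T_m = (T_H + T_C)/2 = (1385.00 + 295.00)/2 = 840.0 K.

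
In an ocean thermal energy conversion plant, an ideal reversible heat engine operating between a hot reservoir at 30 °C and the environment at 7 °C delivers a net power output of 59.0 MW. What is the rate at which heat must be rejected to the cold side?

T_H = 30 °C → 30 + 273.15 = 303.15 K.
T_C = 7 °C → 7 + 273.15 = 280.15 K.
Carnot efficiency: η = 1 − T_C/T_H = 1 − 280.15/303.15 = 0.0759.
Since Q_C/Q_H = T_C/T_H and Q_H = W/η, Q_C = W·T_C/(T_H − T_C) = 59.0 × 280.15/23.00 = 719 MW.

Q̇_C ≈ 719 MW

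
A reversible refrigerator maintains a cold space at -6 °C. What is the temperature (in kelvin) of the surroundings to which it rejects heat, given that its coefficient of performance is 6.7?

T_H ≈ 307.0 K

T_C = -6 °C → -6 + 273.15 = 267.15 K.
COP_R = T_C/(T_H − T_C) ⇒ T_H = T_C·(1 + 1/COP_R) = 267.15 × (1 + 1/6.7) = 307.0 K.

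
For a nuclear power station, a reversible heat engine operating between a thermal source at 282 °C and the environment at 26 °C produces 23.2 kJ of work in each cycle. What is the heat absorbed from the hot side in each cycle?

T_H = 282 °C → 282 + 273.15 = 555.15 K.
T_C = 26 °C → 26 + 273.15 = 299.15 K.
The Carnot efficiency is η = 1 − T_C/T_H = 1 − 299.15/555.15 = 0.4611.
Q_H = W/η = 23.2/0.4611 = 50.31 kJ.

Q_H ≈ 50.31 kJ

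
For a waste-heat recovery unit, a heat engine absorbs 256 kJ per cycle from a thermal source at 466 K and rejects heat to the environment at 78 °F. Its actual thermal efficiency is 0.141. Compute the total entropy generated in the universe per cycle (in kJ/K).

T_C = 78 °F → (78 − 32) × 5/9 = 25.56 °C = 298.71 K.
W = η·Q_H = 0.141 × 256 = 36.10 kJ, so Q_C = Q_H − W = 219.9 kJ.
Reservoir entropy changes: ΔS_H = −Q_H/T_H = −256/466.00 = -0.5494 kJ/K and ΔS_C = +Q_C/T_C = 219.9/298.71 = 0.7362 kJ/K.
ΔS_univ = −Q_H/T_H + Q_C/T_C = 0.187 kJ/K (> 0, since η = 0.141 < η_Carnot = 0.359).

ΔS_univ ≈ 0.187 kJ/K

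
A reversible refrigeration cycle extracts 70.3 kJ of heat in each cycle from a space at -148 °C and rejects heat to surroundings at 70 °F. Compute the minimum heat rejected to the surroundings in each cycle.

T_H = 70 °F → (70 − 32) × 5/9 = 21.11 °C = 294.26 K.
T_C = -148 °C → -148 + 273.15 = 125.15 K.
For a reversible cycle Q_H/Q_C = T_H/T_C, so Q_H = Q_C·T_H/T_C = 70.3 × 294.26/125.15 = 165 kJ.

Q_H ≈ 165 kJ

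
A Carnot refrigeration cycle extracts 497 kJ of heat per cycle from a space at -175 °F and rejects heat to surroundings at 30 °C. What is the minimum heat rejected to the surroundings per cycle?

T_H = 30 °C → 30 + 273.15 = 303.15 K.
T_C = -175 °F → (-175 − 32) × 5/9 = -115.00 °C = 158.15 K.
For a reversible cycle Q_H/Q_C = T_H/T_C, so Q_H = Q_C·T_H/T_C = 497 × 303.15/158.15 = 952.7 kJ.

Q_H ≈ 952.7 kJ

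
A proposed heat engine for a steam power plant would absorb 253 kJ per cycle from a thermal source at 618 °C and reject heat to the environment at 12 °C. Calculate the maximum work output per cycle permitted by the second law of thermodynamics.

T_H = 618 °C → 618 + 273.15 = 891.15 K.
T_C = 12 °C → 12 + 273.15 = 285.15 K.
The upper bound on efficiency is η_max = 1 − T_C/T_H = 1 − 285.15/891.15 = 0.6800.
W_max = η_max · Q_H = 0.6800 × 253 = 172.0 kJ.

W_max ≈ 172.0 kJ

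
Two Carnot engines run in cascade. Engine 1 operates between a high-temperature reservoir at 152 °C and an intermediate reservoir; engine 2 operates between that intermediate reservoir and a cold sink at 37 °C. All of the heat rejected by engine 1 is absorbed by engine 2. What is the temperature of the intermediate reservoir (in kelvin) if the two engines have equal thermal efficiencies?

T_m ≈ 363.1 K

T_H = 152 °C → 152 + 273.15 = 425.15 K.
T_C = 37 °C → 37 + 273.15 = 310.15 K.
Equal efficiencies require 1 − T_m/T_H = 1 − T_C/T_m, i.e. T_m/T_H = T_C/T_m, so T_m = √(T_H·T_C) = √(425.15 × 310.15) = 363.1 K.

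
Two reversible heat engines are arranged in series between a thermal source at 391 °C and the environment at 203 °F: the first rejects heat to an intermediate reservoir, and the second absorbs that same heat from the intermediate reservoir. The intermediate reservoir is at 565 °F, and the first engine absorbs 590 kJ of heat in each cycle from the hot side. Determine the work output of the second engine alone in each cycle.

W₂ ≈ 179 kJ

T_H = 391 °C → 391 + 273.15 = 664.15 K.
T_C = 203 °F → (203 − 32) × 5/9 = 95.00 °C = 368.15 K.
T_m = 565 °F → (565 − 32) × 5/9 = 296.11 °C = 569.26 K.
Heat entering the second stage: Q_m = Q_H·(T_m/T_H) = 590 × 569.26/664.15 = 506 kJ.
Second-stage efficiency η₂ = 1 − T_C/T_m = 1 − 368.15/569.26 = 0.3533, so W₂ = η₂·Q_m = 179 kJ.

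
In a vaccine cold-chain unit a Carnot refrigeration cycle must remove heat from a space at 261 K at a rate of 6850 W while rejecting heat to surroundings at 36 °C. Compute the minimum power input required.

Ẇ_in ≈ 1260 W

T_H = 36 °C → 36 + 273.15 = 309.15 K.
For a reversible refrigerator, COP_R = T_C/(T_H − T_C) = 261.00/48.15 = 5.4206.
W = Q_C/COP_R = 6850/5.4206 = 1260 W.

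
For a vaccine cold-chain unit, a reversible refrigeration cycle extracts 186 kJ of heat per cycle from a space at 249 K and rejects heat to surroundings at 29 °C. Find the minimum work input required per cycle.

T_H = 29 °C → 29 + 273.15 = 302.15 K.
COP_R = T_C/(T_H − T_C) = 249.00/53.15 = 4.6849.
W = Q_C/COP_R = 186/4.6849 = 39.7 kJ.

W_in ≈ 39.7 kJ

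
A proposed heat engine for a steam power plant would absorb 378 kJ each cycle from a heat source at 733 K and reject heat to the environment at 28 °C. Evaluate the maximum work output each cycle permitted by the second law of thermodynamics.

T_C = 28 °C → 28 + 273.15 = 301.15 K.
The upper bound on efficiency is η_max = 1 − T_C/T_H = 1 − 301.15/733.00 = 0.5892.
W_max = η_max · Q_H = 0.5892 × 378 = 223 kJ.

W_max ≈ 223 kJ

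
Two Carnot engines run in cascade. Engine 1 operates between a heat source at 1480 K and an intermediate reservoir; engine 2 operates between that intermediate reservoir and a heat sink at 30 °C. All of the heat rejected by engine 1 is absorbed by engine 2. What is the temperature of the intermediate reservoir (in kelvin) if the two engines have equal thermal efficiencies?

T_C = 30 °C → 30 + 273.15 = 303.15 K.
Equal efficiencies require 1 − T_m/T_H = 1 − T_C/T_m, i.e. T_m/T_H = T_C/T_m, so T_m = √(T_H·T_C) = √(1480.00 × 303.15) = 669.8 K.

T_m ≈ 669.8 K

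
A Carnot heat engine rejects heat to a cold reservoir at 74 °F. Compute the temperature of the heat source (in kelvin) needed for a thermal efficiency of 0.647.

T_H ≈ 840 K

T_C = 74 °F → (74 − 32) × 5/9 = 23.33 °C = 296.48 K.
From η = 1 − T_C/T_H, solving for T_H gives T_H = T_C/(1 − η) = 296.48/(1 − 0.647) = 840 K.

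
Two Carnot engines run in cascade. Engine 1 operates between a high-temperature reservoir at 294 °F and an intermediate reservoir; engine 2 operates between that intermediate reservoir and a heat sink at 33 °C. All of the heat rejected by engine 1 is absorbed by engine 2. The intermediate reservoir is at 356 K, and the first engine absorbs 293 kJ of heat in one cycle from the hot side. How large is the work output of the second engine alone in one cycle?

W₂ ≈ 34.9 kJ

T_H = 294 °F → (294 − 32) × 5/9 = 145.56 °C = 418.71 K.
T_C = 33 °C → 33 + 273.15 = 306.15 K.
Heat entering the second stage: Q_m = Q_H·(T_m/T_H) = 293 × 356.00/418.71 = 249 kJ.
Second-stage efficiency η₂ = 1 − T_C/T_m = 1 − 306.15/356.00 = 0.1400, so W₂ = η₂·Q_m = 34.9 kJ.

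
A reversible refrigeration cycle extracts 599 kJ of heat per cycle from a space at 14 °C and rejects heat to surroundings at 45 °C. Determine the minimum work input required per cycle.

W_in ≈ 64.7 kJ

T_H = 45 °C → 45 + 273.15 = 318.15 K.
T_C = 14 °C → 14 + 273.15 = 287.15 K.
The reversible coefficient of performance is COP_R = T_C/(T_H − T_C) = 287.15/31.00 = 9.2629.
W = Q_C/COP_R = 599/9.2629 = 64.7 kJ.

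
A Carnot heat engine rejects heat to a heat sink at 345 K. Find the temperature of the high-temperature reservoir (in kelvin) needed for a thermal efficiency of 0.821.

From η = 1 − T_C/T_H, solving for T_H gives T_H = T_C/(1 − η) = 345.00/(1 − 0.821) = 1927 K.

T_H ≈ 1927 K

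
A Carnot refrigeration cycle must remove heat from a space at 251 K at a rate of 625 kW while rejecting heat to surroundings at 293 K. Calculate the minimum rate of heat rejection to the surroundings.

Q̇_H ≈ 730 kW

For a reversible cycle Q_H/Q_C = T_H/T_C, so Q_H = Q_C·T_H/T_C = 625 × 293.00/251.00 = 730 kW.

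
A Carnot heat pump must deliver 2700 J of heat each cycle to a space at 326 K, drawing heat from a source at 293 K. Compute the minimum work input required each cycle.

W_in ≈ 273 J

For a reversible heat pump, COP_HP = T_H/(T_H − T_C) = 326.00/33.00 = 9.8788.
W = Q_H/COP_HP = 2700/9.8788 = 273 J.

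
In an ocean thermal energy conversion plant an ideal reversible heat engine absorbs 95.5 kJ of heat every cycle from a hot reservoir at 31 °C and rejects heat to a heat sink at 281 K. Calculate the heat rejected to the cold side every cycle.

Q_C ≈ 88.23 kJ

T_H = 31 °C → 31 + 273.15 = 304.15 K.
Carnot efficiency: η = 1 − T_C/T_H = 1 − 281.00/304.15 = 0.0761.
For a reversible cycle Q_C/Q_H = T_C/T_H, so Q_C = 95.5 × 281.00/304.15 = 88.23 kJ.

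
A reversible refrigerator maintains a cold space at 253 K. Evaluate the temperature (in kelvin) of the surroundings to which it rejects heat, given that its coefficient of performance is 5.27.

COP_R = T_C/(T_H − T_C) ⇒ T_H = T_C·(1 + 1/COP_R) = 253.00 × (1 + 1/5.27) = 301.0 K.

T_H ≈ 301.0 K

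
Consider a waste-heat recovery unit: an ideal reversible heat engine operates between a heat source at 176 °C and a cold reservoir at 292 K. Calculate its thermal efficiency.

T_H = 176 °C → 176 + 273.15 = 449.15 K.
Since the cycle is reversible, η = 1 − T_C/T_H = 1 − 292.00/449.15 = 0.350.

η ≈ 0.350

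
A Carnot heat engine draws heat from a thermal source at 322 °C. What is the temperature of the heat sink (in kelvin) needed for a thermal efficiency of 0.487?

T_C ≈ 305 K

T_H = 322 °C → 322 + 273.15 = 595.15 K.
From η = 1 − T_C/T_H, T_C = T_H·(1 − η) = 595.15 × (1 − 0.487) = 305 K.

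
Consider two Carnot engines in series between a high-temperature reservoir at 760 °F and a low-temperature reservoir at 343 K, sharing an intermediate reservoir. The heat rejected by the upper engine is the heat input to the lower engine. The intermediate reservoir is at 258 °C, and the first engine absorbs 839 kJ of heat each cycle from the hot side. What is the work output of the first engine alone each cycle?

T_H = 760 °F → (760 − 32) × 5/9 = 404.44 °C = 677.59 K.
T_m = 258 °C → 258 + 273.15 = 531.15 K.
First-stage efficiency η₁ = 1 − T_m/T_H = 1 − 531.15/677.59 = 0.2161.
W₁ = η₁·Q_H = 0.2161 × 839 = 181.3 kJ.

W₁ ≈ 181.3 kJ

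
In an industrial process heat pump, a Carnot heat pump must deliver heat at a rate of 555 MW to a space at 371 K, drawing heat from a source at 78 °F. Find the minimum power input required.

T_C = 78 °F → (78 − 32) × 5/9 = 25.56 °C = 298.71 K.
The Carnot heat-pump COP is COP_HP = T_H/(T_H − T_C) = 371.00/72.29 = 5.1318.
W = Q_H/COP_HP = 555/5.1318 = 108 MW.

Ẇ_in ≈ 108 MW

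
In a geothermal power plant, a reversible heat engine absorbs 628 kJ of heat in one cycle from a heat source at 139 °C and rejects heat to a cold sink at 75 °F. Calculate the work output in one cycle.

W ≈ 175 kJ

T_H = 139 °C → 139 + 273.15 = 412.15 K.
T_C = 75 °F → (75 − 32) × 5/9 = 23.89 °C = 297.04 K.
Since the cycle is reversible, η = 1 − T_C/T_H = 1 − 297.04/412.15 = 0.2793.
W = η·Q_H = 0.2793 × 628 = 175 kJ.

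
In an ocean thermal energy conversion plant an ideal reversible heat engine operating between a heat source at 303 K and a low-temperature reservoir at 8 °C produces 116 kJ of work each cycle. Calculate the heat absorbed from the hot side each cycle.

T_C = 8 °C → 8 + 273.15 = 281.15 K.
Since the cycle is reversible, η = 1 − T_C/T_H = 1 − 281.15/303.00 = 0.0721.
Q_H = W/η = 116/0.0721 = 1610 kJ.

Q_H ≈ 1610 kJ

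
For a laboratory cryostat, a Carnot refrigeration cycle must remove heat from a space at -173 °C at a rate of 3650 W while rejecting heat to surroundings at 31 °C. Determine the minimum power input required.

T_H = 31 °C → 31 + 273.15 = 304.15 K.
T_C = -173 °C → -173 + 273.15 = 100.15 K.
COP_R = T_C/(T_H − T_C) = 100.15/204.00 = 0.4909.
W = Q_C/COP_R = 3650/0.4909 = 7435 W.

Ẇ_in ≈ 7435 W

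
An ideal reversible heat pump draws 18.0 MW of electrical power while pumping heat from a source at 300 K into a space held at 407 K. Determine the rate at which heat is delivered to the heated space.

COP_HP = T_H/(T_H − T_C) = 407.00/107.00 = 3.8037.
Q_H = COP_HP · W = 3.8037 × 18.0 = 68.47 MW.

Q̇_H ≈ 68.47 MW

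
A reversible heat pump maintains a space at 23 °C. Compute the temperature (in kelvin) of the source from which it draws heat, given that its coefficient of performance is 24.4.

T_C ≈ 284.0 K

T_H = 23 °C → 23 + 273.15 = 296.15 K.
COP_HP = T_H/(T_H − T_C) ⇒ T_C = T_H·(COP_HP − 1)/COP_HP = 296.15 × (24.4 − 1)/24.4 = 284.0 K.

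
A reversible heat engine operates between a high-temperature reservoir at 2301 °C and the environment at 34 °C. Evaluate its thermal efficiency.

η ≈ 0.881

T_H = 2301 °C → 2301 + 273.15 = 2574.15 K.
T_C = 34 °C → 34 + 273.15 = 307.15 K.
The Carnot efficiency is η = 1 − T_C/T_H = 1 − 307.15/2574.15 = 0.881.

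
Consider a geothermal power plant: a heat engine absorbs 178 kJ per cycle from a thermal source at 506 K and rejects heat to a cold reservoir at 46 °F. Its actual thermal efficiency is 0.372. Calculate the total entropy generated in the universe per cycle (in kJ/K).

T_C = 46 °F → (46 − 32) × 5/9 = 7.78 °C = 280.93 K.
W = η·Q_H = 0.372 × 178 = 66.22 kJ, so Q_C = Q_H − W = 111.8 kJ.
Entropy balance on the reservoirs: −Q_H/T_H = -0.3518 kJ/K, +Q_C/T_C = 0.3979 kJ/K.
ΔS_univ = −Q_H/T_H + Q_C/T_C = 0.04613 kJ/K (> 0, since η = 0.372 < η_Carnot = 0.445).

ΔS_univ ≈ 0.04613 kJ/K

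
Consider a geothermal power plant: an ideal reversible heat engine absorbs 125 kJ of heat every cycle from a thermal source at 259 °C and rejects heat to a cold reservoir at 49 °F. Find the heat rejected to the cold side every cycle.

Q_C ≈ 66.38 kJ

T_H = 259 °C → 259 + 273.15 = 532.15 K.
T_C = 49 °F → (49 − 32) × 5/9 = 9.44 °C = 282.59 K.
Carnot efficiency: η = 1 − T_C/T_H = 1 − 282.59/532.15 = 0.4690.
For a reversible cycle Q_C/Q_H = T_C/T_H, so Q_C = 125 × 282.59/532.15 = 66.38 kJ.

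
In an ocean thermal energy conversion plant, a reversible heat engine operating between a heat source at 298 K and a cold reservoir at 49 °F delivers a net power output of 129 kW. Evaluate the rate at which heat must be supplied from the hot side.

Q̇_H ≈ 2495 kW

T_C = 49 °F → (49 − 32) × 5/9 = 9.44 °C = 282.59 K.
The Carnot efficiency is η = 1 − T_C/T_H = 1 − 282.59/298.00 = 0.0517.
Q_H = W/η = 129/0.0517 = 2495 kW.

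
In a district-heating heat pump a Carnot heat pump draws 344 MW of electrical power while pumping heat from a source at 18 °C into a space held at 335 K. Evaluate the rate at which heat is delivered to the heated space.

Q̇_H ≈ 2630 MW

T_C = 18 °C → 18 + 273.15 = 291.15 K.
Reversible heating COP: COP_HP = T_H/(T_H − T_C) = 335.00/43.85 = 7.6397.
Q_H = COP_HP · W = 7.6397 × 344 = 2630 MW.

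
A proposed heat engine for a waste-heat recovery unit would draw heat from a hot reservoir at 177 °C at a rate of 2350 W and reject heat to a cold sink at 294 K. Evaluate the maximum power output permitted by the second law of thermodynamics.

Ẇ_max ≈ 815.2 W

T_H = 177 °C → 177 + 273.15 = 450.15 K.
The upper bound on efficiency is η_max = 1 − T_C/T_H = 1 − 294.00/450.15 = 0.3469.
W_max = η_max · Q_H = 0.3469 × 2350 = 815.2 W.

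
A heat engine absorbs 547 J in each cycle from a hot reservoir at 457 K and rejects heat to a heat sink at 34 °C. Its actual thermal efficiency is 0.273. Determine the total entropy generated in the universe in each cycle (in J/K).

T_C = 34 °C → 34 + 273.15 = 307.15 K.
W = η·Q_H = 0.273 × 547 = 149.3 J, so Q_C = Q_H − W = 397.7 J.
Entropy balance on the reservoirs: −Q_H/T_H = -1.197 J/K, +Q_C/T_C = 1.295 J/K.
ΔS_univ = −Q_H/T_H + Q_C/T_C = 0.0978 J/K (> 0, since η = 0.273 < η_Carnot = 0.328).

ΔS_univ ≈ 0.0978 J/K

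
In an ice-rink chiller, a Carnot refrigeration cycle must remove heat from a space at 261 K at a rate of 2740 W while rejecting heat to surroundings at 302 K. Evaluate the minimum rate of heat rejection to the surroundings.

Q̇_H ≈ 3170 W

For a reversible cycle Q_H/Q_C = T_H/T_C, so Q_H = Q_C·T_H/T_C = 2740 × 302.00/261.00 = 3170 W.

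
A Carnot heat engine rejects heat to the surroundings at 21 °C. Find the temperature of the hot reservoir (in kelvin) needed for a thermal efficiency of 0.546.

T_H ≈ 647.9 K

T_C = 21 °C → 21 + 273.15 = 294.15 K.
From η = 1 − T_C/T_H, solving for T_H gives T_H = T_C/(1 − η) = 294.15/(1 − 0.546) = 647.9 K.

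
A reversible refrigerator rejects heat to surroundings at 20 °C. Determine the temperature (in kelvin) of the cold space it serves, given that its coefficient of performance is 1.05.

T_H = 20 °C → 20 + 273.15 = 293.15 K.
COP_R = T_C/(T_H − T_C) ⇒ T_C = T_H·COP_R/(1 + COP_R) = 293.15 × 1.05/(1 + 1.05) = 150 K.

T_C ≈ 150 K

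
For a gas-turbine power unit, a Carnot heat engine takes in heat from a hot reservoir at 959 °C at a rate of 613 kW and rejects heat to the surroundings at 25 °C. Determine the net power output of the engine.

T_H = 959 °C → 959 + 273.15 = 1232.15 K.
T_C = 25 °C → 25 + 273.15 = 298.15 K.
Since the cycle is reversible, η = 1 − T_C/T_H = 1 − 298.15/1232.15 = 0.7580.
W = η·Q_H = 0.7580 × 613 = 465 kW.

Ẇ ≈ 465 kW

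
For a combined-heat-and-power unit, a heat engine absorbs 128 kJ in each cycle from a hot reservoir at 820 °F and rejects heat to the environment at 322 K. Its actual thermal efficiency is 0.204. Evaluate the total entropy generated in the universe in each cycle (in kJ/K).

ΔS_univ ≈ 0.136 kJ/K

T_H = 820 °F → (820 − 32) × 5/9 = 437.78 °C = 710.93 K.
W = η·Q_H = 0.204 × 128 = 26.11 kJ, so Q_C = Q_H − W = 101.9 kJ.
Reservoir entropy changes: ΔS_H = −Q_H/T_H = −128/710.93 = -0.1800 kJ/K and ΔS_C = +Q_C/T_C = 101.9/322.00 = 0.3164 kJ/K.
ΔS_univ = −Q_H/T_H + Q_C/T_C = 0.136 kJ/K (> 0, since η = 0.204 < η_Carnot = 0.547).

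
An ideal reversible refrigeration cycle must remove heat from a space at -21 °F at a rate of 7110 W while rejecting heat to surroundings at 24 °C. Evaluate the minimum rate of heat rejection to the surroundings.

T_H = 24 °C → 24 + 273.15 = 297.15 K.
T_C = -21 °F → (-21 − 32) × 5/9 = -29.44 °C = 243.71 K.
For a reversible cycle Q_H/Q_C = T_H/T_C, so Q_H = Q_C·T_H/T_C = 7110 × 297.15/243.71 = 8670 W.

Q̇_H ≈ 8670 W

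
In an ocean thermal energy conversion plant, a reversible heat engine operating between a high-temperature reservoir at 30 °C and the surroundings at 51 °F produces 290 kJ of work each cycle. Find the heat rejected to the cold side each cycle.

T_H = 30 °C → 30 + 273.15 = 303.15 K.
T_C = 51 °F → (51 − 32) × 5/9 = 10.56 °C = 283.71 K.
η_rev = 1 − T_C/T_H = 1 − 283.71/303.15 = 0.0641.
Since Q_C/Q_H = T_C/T_H and Q_H = W/η, Q_C = W·T_C/(T_H − T_C) = 290 × 283.71/19.44 = 4230 kJ.

Q_C ≈ 4230 kJ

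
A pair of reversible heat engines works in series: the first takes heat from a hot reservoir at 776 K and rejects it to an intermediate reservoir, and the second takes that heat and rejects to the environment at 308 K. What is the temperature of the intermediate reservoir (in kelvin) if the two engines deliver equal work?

For reversible stages Q_m = Q_H·(T_m/T_H). Setting W₁ = Q_H(1 − T_m/T_H) equal to W₂ = Q_m(1 − T_C/T_m) = Q_H·(T_m − T_C)/T_H gives T_H − T_m = T_m − T_C, so T_m = (T_H + T_C)/2 = (776.00 + 308.00)/2 = 542 K.

T_m ≈ 542 K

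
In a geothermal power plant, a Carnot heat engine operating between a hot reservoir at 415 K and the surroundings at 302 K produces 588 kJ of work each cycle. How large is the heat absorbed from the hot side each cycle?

Q_H ≈ 2160 kJ

Since the cycle is reversible, η = 1 − T_C/T_H = 1 − 302.00/415.00 = 0.2723.
Q_H = W/η = 588/0.2723 = 2160 kJ.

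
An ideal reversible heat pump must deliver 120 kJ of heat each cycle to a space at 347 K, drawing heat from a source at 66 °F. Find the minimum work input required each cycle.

T_C = 66 °F → (66 − 32) × 5/9 = 18.89 °C = 292.04 K.
Reversible heating COP: COP_HP = T_H/(T_H − T_C) = 347.00/54.96 = 6.3136.
W = Q_H/COP_HP = 120/6.3136 = 19.0 kJ.

W_in ≈ 19.0 kJ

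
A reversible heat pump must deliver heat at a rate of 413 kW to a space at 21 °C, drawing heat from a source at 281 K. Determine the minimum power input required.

T_H = 21 °C → 21 + 273.15 = 294.15 K.
For a reversible heat pump, COP_HP = T_H/(T_H − T_C) = 294.15/13.15 = 22.3688.
W = Q_H/COP_HP = 413/22.3688 = 18.5 kW.

Ẇ_in ≈ 18.5 kW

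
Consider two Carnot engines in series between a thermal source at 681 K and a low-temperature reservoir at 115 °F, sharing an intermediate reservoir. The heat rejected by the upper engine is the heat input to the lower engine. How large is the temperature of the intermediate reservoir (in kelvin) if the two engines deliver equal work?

T_m ≈ 500.1 K

T_C = 115 °F → (115 − 32) × 5/9 = 46.11 °C = 319.26 K.
For reversible stages Q_m = Q_H·(T_m/T_H). Setting W₁ = Q_H(1 − T_m/T_H) equal to W₂ = Q_m(1 − T_C/T_m) = Q_H·(T_m − T_C)/T_H gives T_H − T_m = T_m − T_C, so T_m = (T_H + T_C)/2 = (681.00 + 319.26)/2 = 500.1 K.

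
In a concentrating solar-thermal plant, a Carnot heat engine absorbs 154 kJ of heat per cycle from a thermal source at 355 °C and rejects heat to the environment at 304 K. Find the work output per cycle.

W ≈ 79.47 kJ

T_H = 355 °C → 355 + 273.15 = 628.15 K.
Since the cycle is reversible, η = 1 − T_C/T_H = 1 − 304.00/628.15 = 0.5160.
W = η·Q_H = 0.5160 × 154 = 79.47 kJ.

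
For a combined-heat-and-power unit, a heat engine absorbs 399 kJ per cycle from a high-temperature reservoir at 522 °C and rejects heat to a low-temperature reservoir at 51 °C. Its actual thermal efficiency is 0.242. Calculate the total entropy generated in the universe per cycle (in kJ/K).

T_H = 522 °C → 522 + 273.15 = 795.15 K.
T_C = 51 °C → 51 + 273.15 = 324.15 K.
W = η·Q_H = 0.242 × 399 = 96.56 kJ, so Q_C = Q_H − W = 302.4 kJ.
Reservoir entropy changes: ΔS_H = −Q_H/T_H = −399/795.15 = -0.5018 kJ/K and ΔS_C = +Q_C/T_C = 302.4/324.15 = 0.9330 kJ/K.
ΔS_univ = −Q_H/T_H + Q_C/T_C = 0.431 kJ/K (> 0, since η = 0.242 < η_Carnot = 0.592).

ΔS_univ ≈ 0.431 kJ/K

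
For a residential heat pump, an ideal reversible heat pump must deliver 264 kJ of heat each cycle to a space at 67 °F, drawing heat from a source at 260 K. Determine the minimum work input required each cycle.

T_H = 67 °F → (67 − 32) × 5/9 = 19.44 °C = 292.59 K.
COP_HP = T_H/(T_H − T_C) = 292.59/32.59 = 8.9768.
W = Q_H/COP_HP = 264/8.9768 = 29.4 kJ.

W_in ≈ 29.4 kJ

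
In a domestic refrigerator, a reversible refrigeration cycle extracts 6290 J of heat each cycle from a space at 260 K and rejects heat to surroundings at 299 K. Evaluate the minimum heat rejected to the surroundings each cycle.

For a reversible cycle Q_H/Q_C = T_H/T_C, so Q_H = Q_C·T_H/T_C = 6290 × 299.00/260.00 = 7230 J.

Q_H ≈ 7230 J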